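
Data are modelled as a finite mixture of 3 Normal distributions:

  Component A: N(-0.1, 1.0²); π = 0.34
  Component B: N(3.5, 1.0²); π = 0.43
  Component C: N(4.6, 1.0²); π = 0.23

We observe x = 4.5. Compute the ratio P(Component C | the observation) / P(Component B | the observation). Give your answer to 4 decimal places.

0.8775

Only the two components matter; the odds are (π_i f_i(x)) / (π_j f_j(x)).
Normal densities:
  p_A = 1.01409e-05
  p_B = 0.241971
  p_C = 0.396953
0.0912991 / 0.104047 ≈ 0.8775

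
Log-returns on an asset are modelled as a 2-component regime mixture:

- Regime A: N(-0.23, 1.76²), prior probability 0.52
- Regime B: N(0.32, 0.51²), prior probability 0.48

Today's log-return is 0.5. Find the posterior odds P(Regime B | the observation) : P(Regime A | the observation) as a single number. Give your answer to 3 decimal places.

3.262

Since P(k|x) ∝ π_k f_k(x), the posterior odds are π_i f_i(x) / (π_j f_j(x)).
Evaluate each component's likelihood at the observed value:
  p_A = 0.207989
  p_B = 0.735005
Odds = (0.48/0.52) × (0.735005/0.207989) = 0.923077 × 3.53387 ≈ 3.262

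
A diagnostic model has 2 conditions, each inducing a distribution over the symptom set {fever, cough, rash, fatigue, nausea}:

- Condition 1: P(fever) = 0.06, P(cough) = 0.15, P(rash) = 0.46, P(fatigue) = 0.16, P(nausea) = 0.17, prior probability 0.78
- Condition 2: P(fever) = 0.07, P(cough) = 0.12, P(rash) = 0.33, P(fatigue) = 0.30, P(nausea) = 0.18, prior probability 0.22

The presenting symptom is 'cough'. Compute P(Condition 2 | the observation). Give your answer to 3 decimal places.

0.184

P(component k | x) = w_k·f_k(x) / marginal(x), where marginal(x) = Σ_j w_j·f_j(x).
Evaluate each component's likelihood at the observed value:
  p_1 = P(cough | comp) = 0.15
  p_2 = P(cough | comp) = 0.12
Unnormalised posteriors:
  w_1·p_1 = 0.78 × 0.15 = 0.117
  w_2·p_2 = 0.22 × 0.12 = 0.0264
Marginal: 0.117 + 0.0264 = 0.1434
P(Condition 2 | x) = 0.0264 / 0.1434 ≈ 0.184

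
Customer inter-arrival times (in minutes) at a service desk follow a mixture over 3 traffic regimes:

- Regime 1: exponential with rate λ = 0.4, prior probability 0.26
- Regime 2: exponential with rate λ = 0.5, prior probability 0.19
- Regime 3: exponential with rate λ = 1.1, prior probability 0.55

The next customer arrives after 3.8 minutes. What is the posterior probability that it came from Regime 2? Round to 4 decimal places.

0.3075

By Bayes' theorem, P(k | x) = π_k f_k(x) / Σ_j π_j f_j(x).
Exponential densities:
  L_1 = 0.0874848
  L_2 = 0.0747843
  L_3 = 0.0168284
Multiply by the mixture weights:
  π_1·L_1 = 0.26 × 0.0874848 = 0.022746
  π_2·L_2 = 0.19 × 0.0747843 = 0.014209
  π_3·L_3 = 0.55 × 0.0168284 = 0.0092556
Sum: 0.022746 + 0.014209 + 0.0092556 = 0.0462107
Responsibility of Regime 2: 0.014209 / 0.0462107 ≈ 0.3075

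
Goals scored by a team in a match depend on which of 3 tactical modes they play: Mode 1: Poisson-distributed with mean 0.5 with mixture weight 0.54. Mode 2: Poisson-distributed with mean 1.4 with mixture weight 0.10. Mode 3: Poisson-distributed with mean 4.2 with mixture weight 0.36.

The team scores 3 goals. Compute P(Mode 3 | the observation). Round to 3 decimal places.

0.786

Apply Bayes' rule: the posterior for each component is proportional to its prior times its likelihood at x.
Component likelihoods at x = 3 goals:
  L_1 = e^(−0.5)·0.5^3/3! = 0.0126361
  L_2 = e^(−1.4)·1.4^3/3! = 0.112777
  L_3 = e^(−4.2)·4.2^3/3! = 0.185165
Multiply by the mixture weights:
  w_1·L_1 = 0.54 × 0.0126361 = 0.00682347
  w_2·L_2 = 0.10 × 0.112777 = 0.0112777
  w_3·L_3 = 0.36 × 0.185165 = 0.0666595
Evidence: 0.00682347 + 0.0112777 + 0.0666595 = 0.0847607
So the posterior for Mode 3 is 0.0666595 / 0.0847607 ≈ 0.786.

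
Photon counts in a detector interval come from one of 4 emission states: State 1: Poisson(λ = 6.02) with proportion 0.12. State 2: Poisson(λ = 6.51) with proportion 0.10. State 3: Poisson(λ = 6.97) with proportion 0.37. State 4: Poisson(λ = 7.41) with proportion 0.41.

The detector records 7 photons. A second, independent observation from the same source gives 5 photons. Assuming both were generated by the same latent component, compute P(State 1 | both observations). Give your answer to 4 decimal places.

0.1420

Posterior ∝ prior × likelihood, so P(k | x) ∝ P(Z=k) f_k(x); normalise over all components.
Since both observations come from the same component, the likelihood for component k is f_k(x₁)·f_k(x₂).
  f_1 = [e^(−6.02)·6.02^7/7! = 0.138131] × [0.160084] = 0.0221126
  f_2 = [e^(−6.51)·6.51^7/7! = 0.146345] × [0.145033] = 0.0212249
  f_3 = [e^(−6.97)·6.97^7/7! = 0.148993] × [0.12881] = 0.0191918
  f_4 = [e^(−7.41)·7.41^7/7! = 0.147291] × [0.112665] = 0.0165944
Weight by the priors:
  P(Z=1)·f_1 = 0.12 × 0.0221126 = 0.00265352
  P(Z=2)·f_2 = 0.10 × 0.0212249 = 0.00212249
  P(Z=3)·f_3 = 0.37 × 0.0191918 = 0.00710098
  P(Z=4)·f_4 = 0.41 × 0.0165944 = 0.00680372
Normaliser: 0.00265352 + 0.00212249 + 0.00710098 + 0.00680372 = 0.0186807
P(State 1 | x₁, x₂) = 0.00265352 / 0.0186807 ≈ 0.1420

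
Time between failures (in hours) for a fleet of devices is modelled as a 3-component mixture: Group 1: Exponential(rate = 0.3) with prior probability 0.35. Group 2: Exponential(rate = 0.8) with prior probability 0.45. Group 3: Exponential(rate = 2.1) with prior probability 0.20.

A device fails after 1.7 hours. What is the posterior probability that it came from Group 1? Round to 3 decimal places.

0.377

Apply Bayes' rule: the posterior for each component is proportional to its prior times its likelihood at x.
Exponential densities:
  L_1 = 0.180149
  L_2 = 0.205329
  L_3 = 0.0591273
Unnormalised posteriors:
  π_1·L_1 = 0.35 × 0.180149 = 0.063052
  π_2·L_2 = 0.45 × 0.205329 = 0.0923979
  π_3·L_3 = 0.20 × 0.0591273 = 0.0118255
Marginal: 0.063052 + 0.0923979 + 0.0118255 = 0.167275
P(Group 1 | x) ≈ 0.377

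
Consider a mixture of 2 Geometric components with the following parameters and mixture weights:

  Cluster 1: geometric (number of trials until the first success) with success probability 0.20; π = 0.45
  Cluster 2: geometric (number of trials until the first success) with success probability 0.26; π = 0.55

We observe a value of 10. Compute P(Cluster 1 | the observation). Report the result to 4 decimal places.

P(component k | x) = w_k·f_k(x) / marginal(x), where marginal(x) = Σ_j w_j·f_j(x).
Evaluate each component's likelihood at the observed value:
  p_1 = 0.0268435
  p_2 = 0.0173005
Multiply by the mixture weights:
  w_1·p_1 = 0.45 × 0.0268435 = 0.0120796
  w_2·p_2 = 0.55 × 0.0173005 = 0.00951528
Denominator: 0.0120796 + 0.00951528 = 0.0215949
So the posterior for Cluster 1 is 0.0120796 / 0.0215949 ≈ 0.5594.

0.5594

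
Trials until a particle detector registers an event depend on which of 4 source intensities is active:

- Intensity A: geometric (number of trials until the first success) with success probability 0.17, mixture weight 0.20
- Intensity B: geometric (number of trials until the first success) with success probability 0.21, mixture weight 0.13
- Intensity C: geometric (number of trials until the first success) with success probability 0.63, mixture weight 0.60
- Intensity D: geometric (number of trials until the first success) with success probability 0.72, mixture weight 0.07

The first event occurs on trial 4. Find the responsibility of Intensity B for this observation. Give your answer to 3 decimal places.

The responsibility of component k is π_k f_k(x) divided by Σ_j π_j f_j(x).
Component likelihoods at x = 4:
  L_A = 0.0972038
  L_B = 0.103538
  L_C = 0.0319114
  L_D = 0.0158054
Weight by the priors:
  π_A·L_A = 0.20 × 0.0972038 = 0.0194408
  π_B·L_B = 0.13 × 0.103538 = 0.01346
  π_C·L_C = 0.60 × 0.0319114 = 0.0191468
  π_D·L_D = 0.07 × 0.0158054 = 0.00110638
Normaliser: 0.0194408 + 0.01346 + 0.0191468 + 0.00110638 = 0.0531539
So the posterior for Intensity B is 0.01346 / 0.0531539 ≈ 0.253.

0.253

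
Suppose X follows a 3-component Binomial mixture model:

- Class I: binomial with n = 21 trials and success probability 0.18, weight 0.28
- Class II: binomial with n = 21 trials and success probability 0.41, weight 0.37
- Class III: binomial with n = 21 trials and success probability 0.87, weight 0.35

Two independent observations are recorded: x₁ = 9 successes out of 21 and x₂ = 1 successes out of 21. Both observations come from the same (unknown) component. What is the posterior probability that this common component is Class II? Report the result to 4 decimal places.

0.1168

Posterior ∝ prior × likelihood, so P(k | x) ∝ w_k f_k(x); normalise over all components.
Since both observations come from the same component, the likelihood for component k is f_k(x₁)·f_k(x₂).
  p_I = [0.00538844] × [0.0714116] = 0.000384797
  p_II = [0.171207] × [0.000224928] = 3.85093e-05
  p_III = [1.95541e-06] × [3.47221e-17] = 6.78958e-23
Weight by the priors:
  w_I·p_I = 0.28 × 0.000384797 = 0.000107743
  w_II·p_II = 0.37 × 3.85093e-05 = 1.42485e-05
  w_III·p_III = 0.35 × 6.78958e-23 = 2.37635e-23
Denominator: 0.000107743 + 1.42485e-05 + 2.37635e-23 = 0.000121992
P(Class II | x₁, x₂) = 1.42485e-05 / 0.000121992 ≈ 0.1168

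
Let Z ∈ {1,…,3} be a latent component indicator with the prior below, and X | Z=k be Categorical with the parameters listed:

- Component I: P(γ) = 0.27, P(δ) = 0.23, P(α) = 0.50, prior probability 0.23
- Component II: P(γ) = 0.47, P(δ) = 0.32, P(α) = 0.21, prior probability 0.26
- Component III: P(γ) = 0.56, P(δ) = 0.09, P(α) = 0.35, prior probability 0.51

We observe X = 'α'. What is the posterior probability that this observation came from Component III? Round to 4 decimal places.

The responsibility of component k is P(Z=k) f_k(x) divided by Σ_j P(Z=j) f_j(x).
Component likelihoods at x = 'α':
  L_I = 0.5
  L_II = 0.21
  L_III = 0.35
Prior × likelihood for each component:
  P(Z=I)·L_I = 0.23 × 0.5 = 0.115
  P(Z=II)·L_II = 0.26 × 0.21 = 0.0546
  P(Z=III)·L_III = 0.51 × 0.35 = 0.1785
Denominator: 0.115 + 0.0546 + 0.1785 = 0.3481
P(Component III | data) ≈ 0.5128

0.5128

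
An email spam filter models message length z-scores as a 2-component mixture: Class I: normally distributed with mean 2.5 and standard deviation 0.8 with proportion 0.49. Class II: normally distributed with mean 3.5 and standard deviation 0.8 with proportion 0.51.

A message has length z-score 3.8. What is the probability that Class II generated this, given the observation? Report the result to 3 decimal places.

Apply Bayes' rule: the posterior for each component is proportional to its prior times its likelihood at x.
Component likelihoods at x = 3.8:
  L_I = 0.133173
  L_II = 0.464819
Unnormalised posteriors:
  w_I·L_I = 0.49 × 0.133173 = 0.0652547
  w_II·L_II = 0.51 × 0.464819 = 0.237058
Sum: 0.0652547 + 0.237058 = 0.302312
So the posterior for Class II is 0.237058 / 0.302312 ≈ 0.784.

0.784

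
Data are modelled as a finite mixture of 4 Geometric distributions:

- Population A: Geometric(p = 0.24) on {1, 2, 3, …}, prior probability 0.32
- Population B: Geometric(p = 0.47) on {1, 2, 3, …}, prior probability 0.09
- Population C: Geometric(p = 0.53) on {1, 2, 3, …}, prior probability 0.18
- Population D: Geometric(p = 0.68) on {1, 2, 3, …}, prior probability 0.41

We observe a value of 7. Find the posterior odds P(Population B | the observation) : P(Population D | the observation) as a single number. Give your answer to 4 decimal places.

The posterior odds equal the prior odds times the likelihood ratio: (π_i/π_j)·(f_i(x)/f_j(x)).
Evaluate each component's likelihood at the observed value:
  f_A = 0.046248
  f_B = 0.0104172
  f_C = 0.00571298
  f_D = 0.000730144
0.000937552 / 0.000299359 ≈ 3.1319

3.1319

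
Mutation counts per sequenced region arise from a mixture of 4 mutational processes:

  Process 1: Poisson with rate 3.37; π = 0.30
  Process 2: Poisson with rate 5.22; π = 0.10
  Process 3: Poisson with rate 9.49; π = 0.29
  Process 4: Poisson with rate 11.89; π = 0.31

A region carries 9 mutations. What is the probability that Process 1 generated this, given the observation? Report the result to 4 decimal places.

0.0223

By Bayes' theorem, P(k | x) = π_k f_k(x) / Σ_j π_j f_j(x).
Poisson probabilities:
  p_1 = e^(−3.37)·3.37^9/9! = 0.00531292
  p_2 = e^(−5.22)·5.22^9/9! = 0.04288
  p_3 = e^(−9.49)·9.49^9/9! = 0.13007
  p_4 = e^(−11.89)·11.89^9/9! = 0.0897661
Weight by the priors:
  π_1·p_1 = 0.30 × 0.00531292 = 0.00159388
  π_2·p_2 = 0.10 × 0.04288 = 0.004288
  π_3·p_3 = 0.29 × 0.13007 = 0.0377204
  π_4·p_4 = 0.31 × 0.0897661 = 0.0278275
Marginal: 0.00159388 + 0.004288 + 0.0377204 + 0.0278275 = 0.0714298
P(Process 1 | x) ≈ 0.0223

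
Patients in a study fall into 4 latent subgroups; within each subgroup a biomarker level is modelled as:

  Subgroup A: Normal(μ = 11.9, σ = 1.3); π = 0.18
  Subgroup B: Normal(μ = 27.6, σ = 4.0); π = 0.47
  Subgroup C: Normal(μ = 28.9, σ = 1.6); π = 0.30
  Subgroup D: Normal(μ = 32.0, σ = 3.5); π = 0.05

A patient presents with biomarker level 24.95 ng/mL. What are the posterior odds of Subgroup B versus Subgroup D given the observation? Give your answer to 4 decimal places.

50.2193

Only the two components matter; the odds are (w_i f_i(x)) / (w_j f_j(x)).
Evaluate each component's likelihood at the observed value:
  f_A = 4.0261e-23
  f_B = 0.0800835
  f_C = 0.0118396
  f_D = 0.01499
Odds = (0.47/0.05) × (0.0800835/0.01499) = 9.4 × 5.34247 ≈ 50.2193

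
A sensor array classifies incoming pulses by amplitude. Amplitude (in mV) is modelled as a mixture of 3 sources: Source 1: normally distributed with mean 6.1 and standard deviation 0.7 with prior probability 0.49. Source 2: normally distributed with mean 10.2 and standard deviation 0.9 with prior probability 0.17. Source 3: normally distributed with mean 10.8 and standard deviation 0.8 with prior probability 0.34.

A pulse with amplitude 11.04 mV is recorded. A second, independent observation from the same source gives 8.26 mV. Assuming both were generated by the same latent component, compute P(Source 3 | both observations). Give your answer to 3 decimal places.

0.198

P(component k | x) = w_k·f_k(x) / marginal(x), where marginal(x) = Σ_j w_j·f_j(x).
Since both observations come from the same component, the likelihood for component k is f_k(x₁)·f_k(x₂).
  p_1 = [8.73314e-12] × [0.00487771] = 4.25977e-14
  p_2 = [0.286753] × [0.0434221] = 0.0124514
  p_3 = [0.476735] × [0.00322731] = 0.00153857
Weight by the priors:
  w_1·p_1 = 0.49 × 4.25977e-14 = 2.08729e-14
  w_2·p_2 = 0.17 × 0.0124514 = 0.00211674
  w_3·p_3 = 0.34 × 0.00153857 = 0.000523113
Denominator: 2.08729e-14 + 0.00211674 + 0.000523113 = 0.00263985
P(Source 3 | data) = 0.000523113 / 0.00263985 ≈ 0.198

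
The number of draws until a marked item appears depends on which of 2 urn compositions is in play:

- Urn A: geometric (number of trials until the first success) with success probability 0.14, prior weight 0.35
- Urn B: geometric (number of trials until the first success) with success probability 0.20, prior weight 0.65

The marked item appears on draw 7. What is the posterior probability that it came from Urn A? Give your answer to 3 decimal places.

0.368

P(component k | x) = w_k·f_k(x) / marginal(x), where marginal(x) = Σ_j w_j·f_j(x).
Component likelihoods at x = 7:
  f_A = 0.14·(1−0.14)^6 = 0.14·0.404567 = 0.0566394
  f_B = 0.20·(1−0.20)^6 = 0.20·0.262144 = 0.0524288
Prior × likelihood for each component:
  w_A·f_A = 0.35 × 0.0566394 = 0.0198238
  w_B·f_B = 0.65 × 0.0524288 = 0.0340787
Normaliser: 0.0198238 + 0.0340787 = 0.0539025
P(Urn A | x) ≈ 0.368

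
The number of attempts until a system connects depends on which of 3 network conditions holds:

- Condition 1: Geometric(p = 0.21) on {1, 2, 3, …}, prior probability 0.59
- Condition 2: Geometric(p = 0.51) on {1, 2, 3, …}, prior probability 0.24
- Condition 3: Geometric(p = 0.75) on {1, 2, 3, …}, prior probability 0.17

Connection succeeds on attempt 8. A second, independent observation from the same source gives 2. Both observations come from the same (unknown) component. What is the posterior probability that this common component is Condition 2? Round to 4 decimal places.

P(component k | x) = π_k·f_k(x) / marginal(x), where marginal(x) = Σ_j π_j·f_j(x).
Since both observations come from the same component, the likelihood for component k is f_k(x₁)·f_k(x₂).
  p_1 = [0.0403282] × [0.1659] = 0.00669045
  p_2 = [0.00345894] × [0.2499] = 0.000864389
  p_3 = [4.57764e-05] × [0.1875] = 8.58307e-06
Prior × likelihood for each component:
  π_1·p_1 = 0.59 × 0.00669045 = 0.00394737
  π_2·p_2 = 0.24 × 0.000864389 = 0.000207453
  π_3·p_3 = 0.17 × 8.58307e-06 = 1.45912e-06
Marginal: 0.00394737 + 0.000207453 + 1.45912e-06 = 0.00415628
P(Condition 2 | x₁, x₂) ≈ 0.0499

0.0499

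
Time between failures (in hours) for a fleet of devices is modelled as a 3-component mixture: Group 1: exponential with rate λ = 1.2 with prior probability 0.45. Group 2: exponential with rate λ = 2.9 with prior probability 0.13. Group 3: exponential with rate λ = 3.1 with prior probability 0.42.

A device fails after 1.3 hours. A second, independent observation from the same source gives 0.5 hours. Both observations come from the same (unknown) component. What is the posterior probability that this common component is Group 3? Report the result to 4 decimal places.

Posterior ∝ prior × likelihood, so P(k | x) ∝ P(Z=k) f_k(x); normalise over all components.
Since both observations come from the same component, the likelihood for component k is f_k(x₁)·f_k(x₂).
  L_1 = [1.2·e^(−1.2·1.3) = 1.2·e^(−1.5600) = 0.252163] × [0.658574] = 0.166068
  L_2 = [2.9·e^(−2.9·1.3) = 2.9·e^(−3.7700) = 0.066851] × [0.680254] = 0.0454756
  L_3 = [3.1·e^(−3.1·1.3) = 3.1·e^(−4.0300) = 0.0551004] × [0.657969] = 0.0362544
Weight by the priors:
  P(Z=1)·L_1 = 0.45 × 0.166068 = 0.0747307
  P(Z=2)·L_2 = 0.13 × 0.0454756 = 0.00591183
  P(Z=3)·L_3 = 0.42 × 0.0362544 = 0.0152268
Marginal: 0.0747307 + 0.00591183 + 0.0152268 = 0.0958693
So the posterior for Group 3 is 0.0152268 / 0.0958693 ≈ 0.1588.

0.1588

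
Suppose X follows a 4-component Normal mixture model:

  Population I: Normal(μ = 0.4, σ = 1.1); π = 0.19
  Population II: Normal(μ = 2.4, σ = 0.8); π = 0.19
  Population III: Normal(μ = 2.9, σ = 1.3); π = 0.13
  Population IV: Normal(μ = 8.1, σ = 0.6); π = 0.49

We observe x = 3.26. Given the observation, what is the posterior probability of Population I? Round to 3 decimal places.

0.025

Apply Bayes' rule: the posterior for each component is proportional to its prior times its likelihood at x.
Evaluate each component's likelihood at the observed value:
  p_I = (1/(1.1·√(2π)))·exp(−(3.26−0.4)²/(2·1.1²)) = 0.362675·exp(-3.38000) = 0.0123482
  p_II = (1/(0.8·√(2π)))·exp(−(3.26−2.4)²/(2·0.8²)) = 0.498678·exp(-0.57781) = 0.27982
  p_III = (1/(1.3·√(2π)))·exp(−(3.26−2.9)²/(2·1.3²)) = 0.306879·exp(-0.03834) = 0.295335
  p_IV = (1/(0.6·√(2π)))·exp(−(3.26−8.1)²/(2·0.6²)) = 0.664904·exp(-32.53556) = 4.92886e-15
Weight by the priors:
  π_I·p_I = 0.19 × 0.0123482 = 0.00234615
  π_II·p_II = 0.19 × 0.27982 = 0.0531659
  π_III·p_III = 0.13 × 0.295335 = 0.0383935
  π_IV·p_IV = 0.49 × 4.92886e-15 = 2.41514e-15
Normaliser: 0.00234615 + 0.0531659 + 0.0383935 + 2.41514e-15 = 0.0939055
So the posterior for Population I is 0.00234615 / 0.0939055 ≈ 0.025.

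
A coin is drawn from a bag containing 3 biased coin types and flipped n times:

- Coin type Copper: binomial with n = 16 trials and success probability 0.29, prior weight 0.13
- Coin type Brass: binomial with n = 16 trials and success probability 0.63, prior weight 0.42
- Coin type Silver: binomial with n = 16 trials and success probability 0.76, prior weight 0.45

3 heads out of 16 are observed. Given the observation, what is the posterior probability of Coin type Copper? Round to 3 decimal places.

0.993

Posterior ∝ prior × likelihood, so P(k | x) ∝ π_k f_k(x); normalise over all components.
Binomial probabilities:
  p_Copper = C(16,3)·0.29^3·0.71^13 = 560·0.024389·0.0116509 = 0.159126
  p_Brass = C(16,3)·0.63^3·0.37^13 = 560·0.250047·2.43569e-06 = 0.000341061
  p_Silver = C(16,3)·0.76^3·0.24^13 = 560·0.438976·8.76488e-09 = 2.15464e-06
Weight by the priors:
  π_Copper·p_Copper = 0.13 × 0.159126 = 0.0206864
  π_Brass·p_Brass = 0.42 × 0.000341061 = 0.000143246
  π_Silver·p_Silver = 0.45 × 2.15464e-06 = 9.69589e-07
Sum: 0.0206864 + 0.000143246 + 9.69589e-07 = 0.0208306
P(Coin type Copper | 3 heads out of 16) = 0.0206864 / 0.0208306 ≈ 0.993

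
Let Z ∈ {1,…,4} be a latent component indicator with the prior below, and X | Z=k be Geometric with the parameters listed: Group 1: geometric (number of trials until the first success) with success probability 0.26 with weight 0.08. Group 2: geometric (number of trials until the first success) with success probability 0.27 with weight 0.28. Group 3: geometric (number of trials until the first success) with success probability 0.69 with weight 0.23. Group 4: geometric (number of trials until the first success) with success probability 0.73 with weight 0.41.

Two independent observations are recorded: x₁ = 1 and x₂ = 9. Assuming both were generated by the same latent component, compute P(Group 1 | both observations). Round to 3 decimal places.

Posterior ∝ prior × likelihood, so P(k | x) ∝ P(Z=k) f_k(x); normalise over all components.
Since both observations come from the same component, the likelihood for component k is f_k(x₁)·f_k(x₂).
  L_1 = [0.26·(1−0.26)^0 = 0.26·1 = 0.26] × [0.0233791] = 0.00607856
  L_2 = [0.27·(1−0.27)^0 = 0.27·1 = 0.27] × [0.0217744] = 0.00587909
  L_3 = [0.69·(1−0.69)^0 = 0.69·1 = 0.69] × [5.88495e-05] = 4.06061e-05
  L_4 = [0.73·(1−0.73)^0 = 0.73·1 = 0.73] × [2.06174e-05] = 1.50507e-05
Unnormalised posteriors:
  P(Z=1)·L_1 = 0.08 × 0.00607856 = 0.000486285
  P(Z=2)·L_2 = 0.28 × 0.00587909 = 0.00164615
  P(Z=3)·L_3 = 0.23 × 4.06061e-05 = 9.33941e-06
  P(Z=4)·L_4 = 0.41 × 1.50507e-05 = 6.17077e-06
Denominator: 0.000486285 + 0.00164615 + 9.33941e-06 + 6.17077e-06 = 0.00214794
P(Group 1 | data) = 0.000486285 / 0.00214794 ≈ 0.226

0.226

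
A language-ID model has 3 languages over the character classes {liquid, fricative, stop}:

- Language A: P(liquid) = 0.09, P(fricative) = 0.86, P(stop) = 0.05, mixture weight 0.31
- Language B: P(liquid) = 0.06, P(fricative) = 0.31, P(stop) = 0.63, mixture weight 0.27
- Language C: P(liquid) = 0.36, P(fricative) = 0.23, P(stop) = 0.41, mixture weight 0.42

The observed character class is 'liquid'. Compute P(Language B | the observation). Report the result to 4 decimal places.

Apply Bayes' rule: the posterior for each component is proportional to its prior times its likelihood at x.
Evaluate each component's likelihood at the observed value:
  f_A = 0.09
  f_B = 0.06
  f_C = 0.36
Unnormalised posteriors:
  w_A·f_A = 0.31 × 0.09 = 0.0279
  w_B·f_B = 0.27 × 0.06 = 0.0162
  w_C·f_C = 0.42 × 0.36 = 0.1512
Marginal: 0.0279 + 0.0162 + 0.1512 = 0.1953
Responsibility of Language B: 0.0162 / 0.1953 ≈ 0.0829

0.0829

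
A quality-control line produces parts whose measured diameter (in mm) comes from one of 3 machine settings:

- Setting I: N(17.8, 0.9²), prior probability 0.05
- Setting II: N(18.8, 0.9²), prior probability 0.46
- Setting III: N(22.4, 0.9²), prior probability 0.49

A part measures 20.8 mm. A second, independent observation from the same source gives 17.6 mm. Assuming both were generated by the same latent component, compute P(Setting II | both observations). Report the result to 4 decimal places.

0.9884

The responsibility of component k is w_k f_k(x) divided by Σ_j w_j f_j(x).
Since both observations come from the same component, the likelihood for component k is f_k(x₁)·f_k(x₂).
  L_I = [(1/(0.9·√(2π)))·exp(−(20.8−17.8)²/(2·0.9²)) = 0.443269·exp(-5.55556) = 0.00171364] × [0.432458] = 0.000741079
  L_II = [(1/(0.9·√(2π)))·exp(−(20.8−18.8)²/(2·0.9²)) = 0.443269·exp(-2.46914) = 0.0375263] × [0.182233] = 0.00683854
  L_III = [(1/(0.9·√(2π)))·exp(−(20.8−22.4)²/(2·0.9²)) = 0.443269·exp(-1.58025) = 0.0912799] × [2.95145e-07] = 2.69408e-08
Prior × likelihood for each component:
  w_I·L_I = 0.05 × 0.000741079 = 3.7054e-05
  w_II·L_II = 0.46 × 0.00683854 = 0.00314573
  w_III·L_III = 0.49 × 2.69408e-08 = 1.3201e-08
Evidence: 3.7054e-05 + 0.00314573 + 1.3201e-08 = 0.0031828
So the posterior for Setting II is 0.00314573 / 0.0031828 ≈ 0.9884.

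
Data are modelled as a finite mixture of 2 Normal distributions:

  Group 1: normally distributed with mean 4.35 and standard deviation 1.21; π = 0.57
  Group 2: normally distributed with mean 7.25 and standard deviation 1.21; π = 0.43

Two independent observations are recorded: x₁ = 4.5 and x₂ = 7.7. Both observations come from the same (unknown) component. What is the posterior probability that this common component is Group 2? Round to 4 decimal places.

0.7123

Apply Bayes' rule: the posterior for each component is proportional to its prior times its likelihood at x.
Since both observations come from the same component, the likelihood for component k is f_k(x₁)·f_k(x₂).
  p_1 = [0.327181] × [0.00713946] = 0.00233589
  p_2 = [0.024917] × [0.307674] = 0.00766633
Multiply by the mixture weights:
  w_1·p_1 = 0.57 × 0.00233589 = 0.00133146
  w_2·p_2 = 0.43 × 0.00766633 = 0.00329652
Normaliser: 0.00133146 + 0.00329652 = 0.00462798
So the posterior for Group 2 is 0.00329652 / 0.00462798 ≈ 0.7123.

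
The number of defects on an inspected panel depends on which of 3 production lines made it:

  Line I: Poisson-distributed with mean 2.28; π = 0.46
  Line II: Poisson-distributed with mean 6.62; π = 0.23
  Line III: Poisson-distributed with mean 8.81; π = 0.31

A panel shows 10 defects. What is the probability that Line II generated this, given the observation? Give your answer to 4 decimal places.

0.2753

P(component k | x) = π_k·f_k(x) / marginal(x), where marginal(x) = Σ_j π_j·f_j(x).
Component likelihoods at x = 10 defects:
  L_I = 0.000107003
  L_II = 0.0594001
  L_III = 0.115841
Multiply by the mixture weights:
  π_I·L_I = 0.46 × 0.000107003 = 4.92212e-05
  π_II·L_II = 0.23 × 0.0594001 = 0.013662
  π_III·L_III = 0.31 × 0.115841 = 0.0359107
Normaliser: 4.92212e-05 + 0.013662 + 0.0359107 = 0.0496219
P(Line II | x) = 0.013662 / 0.0496219 ≈ 0.2753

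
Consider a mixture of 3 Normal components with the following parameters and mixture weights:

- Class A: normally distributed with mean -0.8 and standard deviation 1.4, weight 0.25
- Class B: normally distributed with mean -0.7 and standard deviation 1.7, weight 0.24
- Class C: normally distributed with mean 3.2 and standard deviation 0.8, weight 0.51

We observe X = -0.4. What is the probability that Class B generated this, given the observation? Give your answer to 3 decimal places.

0.448

The responsibility of component k is P(Z=k) f_k(x) divided by Σ_j P(Z=j) f_j(x).
Component likelihoods at x = -0.4:
  p_A = 0.273562
  p_B = 0.231046
  p_C = 1.99797e-05
Weight by the priors:
  P(Z=A)·p_A = 0.25 × 0.273562 = 0.0683905
  P(Z=B)·p_B = 0.24 × 0.231046 = 0.0554511
  P(Z=C)·p_C = 0.51 × 1.99797e-05 = 1.01896e-05
Denominator: 0.0683905 + 0.0554511 + 1.01896e-05 = 0.123852
Responsibility of Class B: 0.0554511 / 0.123852 ≈ 0.448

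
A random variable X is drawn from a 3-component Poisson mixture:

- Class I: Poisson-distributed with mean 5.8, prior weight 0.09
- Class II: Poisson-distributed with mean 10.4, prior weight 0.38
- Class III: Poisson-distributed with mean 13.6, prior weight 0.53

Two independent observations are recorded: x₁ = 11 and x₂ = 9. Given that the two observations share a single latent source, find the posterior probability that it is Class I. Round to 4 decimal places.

0.0131

By Bayes' theorem, P(k | x) = π_k f_k(x) / Σ_j π_j f_j(x).
Since both observations come from the same component, the likelihood for component k is f_k(x₁)·f_k(x₂).
  p_I = [e^(−5.8)·5.8^11/11! = 0.0189515] × [0.0619699] = 0.00117442
  p_II = [e^(−10.4)·10.4^11/11! = 0.117368] × [0.119364] = 0.0140095
  p_III = [e^(−13.6)·13.6^11/11! = 0.0914887] × [0.0544104] = 0.00497794
Prior × likelihood for each component:
  π_I·p_I = 0.09 × 0.00117442 = 0.000105698
  π_II·p_II = 0.38 × 0.0140095 = 0.00532361
  π_III·p_III = 0.53 × 0.00497794 = 0.00263831
Sum: 0.000105698 + 0.00532361 + 0.00263831 = 0.00806762
So the posterior for Class I is 0.000105698 / 0.00806762 ≈ 0.0131.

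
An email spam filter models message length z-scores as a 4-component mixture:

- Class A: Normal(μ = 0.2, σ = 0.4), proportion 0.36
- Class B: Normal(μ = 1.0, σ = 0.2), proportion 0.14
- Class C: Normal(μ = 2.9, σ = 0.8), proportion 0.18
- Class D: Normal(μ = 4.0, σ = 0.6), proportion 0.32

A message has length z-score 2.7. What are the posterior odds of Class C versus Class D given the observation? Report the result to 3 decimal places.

Since P(k|x) ∝ P(Z=k) f_k(x), the posterior odds are P(Z=i) f_i(x) / (P(Z=j) f_j(x)).
Evaluate each component's likelihood at the observed value:
  L_A = (1/(0.4·√(2π)))·exp(−(2.7−0.2)²/(2·0.4²)) = 0.997356·exp(-19.53125) = 3.285e-09
  L_B = (1/(0.2·√(2π)))·exp(−(2.7−1.0)²/(2·0.2²)) = 1.994711·exp(-36.12500) = 4.08312e-16
  L_C = (1/(0.8·√(2π)))·exp(−(2.7−2.9)²/(2·0.8²)) = 0.498678·exp(-0.03125) = 0.483335
  L_D = (1/(0.6·√(2π)))·exp(−(2.7−4.0)²/(2·0.6²)) = 0.664904·exp(-2.34722) = 0.0635877
Posterior odds = (P(Z=C)·L_C) / (P(Z=D)·L_D) = (0.18·0.483335) / (0.32·0.0635877) = 0.0870003 / 0.0203481 ≈ 4.276

4.276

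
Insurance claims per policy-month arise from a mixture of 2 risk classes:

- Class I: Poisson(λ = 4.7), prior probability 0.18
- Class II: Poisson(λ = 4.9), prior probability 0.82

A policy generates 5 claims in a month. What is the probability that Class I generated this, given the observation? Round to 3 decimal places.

Posterior ∝ prior × likelihood, so P(k | x) ∝ π_k f_k(x); normalise over all components.
Evaluate each component's likelihood at the observed value:
  L_I = 0.17383
  L_II = 0.17529
Weight by the priors:
  π_I·L_I = 0.18 × 0.17383 = 0.0312893
  π_II·L_II = 0.82 × 0.17529 = 0.143737
Denominator: 0.0312893 + 0.143737 = 0.175027
P(Class I | 5 claims) ≈ 0.179

0.179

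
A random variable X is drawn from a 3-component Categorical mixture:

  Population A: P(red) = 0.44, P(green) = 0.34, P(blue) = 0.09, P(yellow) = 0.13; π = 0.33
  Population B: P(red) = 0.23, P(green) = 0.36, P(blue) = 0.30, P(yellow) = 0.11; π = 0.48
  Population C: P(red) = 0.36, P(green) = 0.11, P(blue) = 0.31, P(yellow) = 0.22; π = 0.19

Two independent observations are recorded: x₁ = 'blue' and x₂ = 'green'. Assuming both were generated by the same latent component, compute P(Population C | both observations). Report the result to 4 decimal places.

0.0947

Apply Bayes' rule: the posterior for each component is proportional to its prior times its likelihood at x.
Since both observations come from the same component, the likelihood for component k is f_k(x₁)·f_k(x₂).
  L_A = [P(blue | comp) = 0.09] × [0.34] = 0.0306
  L_B = [P(blue | comp) = 0.30] × [0.36] = 0.108
  L_C = [P(blue | comp) = 0.31] × [0.11] = 0.0341
Multiply by the mixture weights:
  π_A·L_A = 0.33 × 0.0306 = 0.010098
  π_B·L_B = 0.48 × 0.108 = 0.05184
  π_C·L_C = 0.19 × 0.0341 = 0.006479
Marginal: 0.010098 + 0.05184 + 0.006479 = 0.068417
P(Population C | x) ≈ 0.0947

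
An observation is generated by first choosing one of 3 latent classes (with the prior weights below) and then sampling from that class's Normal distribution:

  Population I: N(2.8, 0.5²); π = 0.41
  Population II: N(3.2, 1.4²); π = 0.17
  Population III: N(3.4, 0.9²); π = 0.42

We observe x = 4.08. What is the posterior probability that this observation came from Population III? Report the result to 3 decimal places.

0.729

Posterior ∝ prior × likelihood, so P(k | x) ∝ π_k f_k(x); normalise over all components.
Component likelihoods at x = 4.08:
  L_I = 0.0301192
  L_II = 0.233877
  L_III = 0.333201
Prior × likelihood for each component:
  π_I·L_I = 0.41 × 0.0301192 = 0.0123489
  π_II·L_II = 0.17 × 0.233877 = 0.039759
  π_III·L_III = 0.42 × 0.333201 = 0.139944
Sum: 0.0123489 + 0.039759 + 0.139944 = 0.192052
Responsibility of Population III: 0.139944 / 0.192052 ≈ 0.729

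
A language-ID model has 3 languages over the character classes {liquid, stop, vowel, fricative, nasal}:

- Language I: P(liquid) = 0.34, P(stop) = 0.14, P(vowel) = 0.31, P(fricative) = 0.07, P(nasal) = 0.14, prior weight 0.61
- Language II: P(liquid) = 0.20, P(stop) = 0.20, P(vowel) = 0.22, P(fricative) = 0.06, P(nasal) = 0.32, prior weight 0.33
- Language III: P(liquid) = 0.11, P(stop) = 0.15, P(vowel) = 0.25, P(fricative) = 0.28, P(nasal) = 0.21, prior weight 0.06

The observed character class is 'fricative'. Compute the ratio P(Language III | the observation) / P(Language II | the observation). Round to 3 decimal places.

0.848

Posterior odds = (P(Z=i) f_i(x)) / (P(Z=j) f_j(x)); the normalising sum cancels.
Component likelihoods at x = 'fricative':
  p_I = 0.07
  p_II = 0.06
  p_III = 0.28
Posterior odds = (P(Z=III)·p_III) / (P(Z=II)·p_II) = (0.06·0.28) / (0.33·0.06) = 0.0168 / 0.0198 ≈ 0.848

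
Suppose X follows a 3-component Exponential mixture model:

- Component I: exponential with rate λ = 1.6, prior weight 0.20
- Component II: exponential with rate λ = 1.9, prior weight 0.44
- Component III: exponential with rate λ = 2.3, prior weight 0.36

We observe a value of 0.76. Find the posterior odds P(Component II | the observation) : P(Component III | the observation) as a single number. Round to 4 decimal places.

1.3684

Since P(k|x) ∝ w_k f_k(x), the posterior odds are w_i f_i(x) / (w_j f_j(x)).
Exponential densities:
  L_I = 0.474262
  L_II = 0.448366
  L_III = 0.40048
Odds = (0.44/0.36) × (0.448366/0.40048) = 1.22222 × 1.11957 ≈ 1.3684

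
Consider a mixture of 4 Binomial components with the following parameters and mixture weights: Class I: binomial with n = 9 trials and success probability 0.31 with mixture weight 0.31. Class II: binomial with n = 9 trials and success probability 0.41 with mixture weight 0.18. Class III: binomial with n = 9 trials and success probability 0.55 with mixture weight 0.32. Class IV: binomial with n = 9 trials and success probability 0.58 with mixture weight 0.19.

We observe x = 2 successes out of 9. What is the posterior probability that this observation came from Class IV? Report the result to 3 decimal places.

By Bayes' theorem, P(k | x) = π_k f_k(x) / Σ_j π_j f_j(x).
Component likelihoods at x = 2 successes out of 9:
  f_I = C(9,2)·0.31^2·0.69^7 = 36·0.0961·0.0744635 = 0.257614
  f_II = C(9,2)·0.41^2·0.59^7 = 36·0.1681·0.0248865 = 0.150603
  f_III = C(9,2)·0.55^2·0.45^7 = 36·0.3025·0.00373669 = 0.0406926
  f_IV = C(9,2)·0.58^2·0.42^7 = 36·0.3364·0.00230539 = 0.0279192
Prior × likelihood for each component:
  π_I·f_I = 0.31 × 0.257614 = 0.0798604
  π_II·f_II = 0.18 × 0.150603 = 0.0271086
  π_III·f_III = 0.32 × 0.0406926 = 0.0130216
  π_IV·f_IV = 0.19 × 0.0279192 = 0.00530465
Sum: 0.0798604 + 0.0271086 + 0.0130216 + 0.00530465 = 0.125295
So the posterior for Class IV is 0.00530465 / 0.125295 ≈ 0.042.

0.042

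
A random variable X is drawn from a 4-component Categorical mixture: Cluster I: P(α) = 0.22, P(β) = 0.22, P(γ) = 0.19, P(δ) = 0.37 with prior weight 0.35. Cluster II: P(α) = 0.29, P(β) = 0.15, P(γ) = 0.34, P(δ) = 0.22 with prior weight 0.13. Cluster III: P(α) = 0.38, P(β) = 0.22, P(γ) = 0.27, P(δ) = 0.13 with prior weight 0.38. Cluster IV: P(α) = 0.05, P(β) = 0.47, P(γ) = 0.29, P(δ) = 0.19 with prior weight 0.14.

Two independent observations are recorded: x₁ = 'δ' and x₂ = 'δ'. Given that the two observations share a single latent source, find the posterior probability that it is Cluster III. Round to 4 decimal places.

0.0978

Apply Bayes' rule: the posterior for each component is proportional to its prior times its likelihood at x.
Since both observations come from the same component, the likelihood for component k is f_k(x₁)·f_k(x₂).
  L_I = [P(δ | comp) = 0.37] × [0.37] = 0.1369
  L_II = [P(δ | comp) = 0.22] × [0.22] = 0.0484
  L_III = [P(δ | comp) = 0.13] × [0.13] = 0.0169
  L_IV = [P(δ | comp) = 0.19] × [0.19] = 0.0361
Weight by the priors:
  π_I·L_I = 0.35 × 0.1369 = 0.047915
  π_II·L_II = 0.13 × 0.0484 = 0.006292
  π_III·L_III = 0.38 × 0.0169 = 0.006422
  π_IV·L_IV = 0.14 × 0.0361 = 0.005054
Marginal: 0.047915 + 0.006292 + 0.006422 + 0.005054 = 0.065683
P(Cluster III | data) = 0.006422 / 0.065683 ≈ 0.0978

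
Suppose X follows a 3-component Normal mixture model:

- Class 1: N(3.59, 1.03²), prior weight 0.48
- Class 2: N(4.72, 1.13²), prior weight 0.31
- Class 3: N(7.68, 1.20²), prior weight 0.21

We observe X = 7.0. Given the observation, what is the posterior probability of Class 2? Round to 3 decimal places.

The responsibility of component k is w_k f_k(x) divided by Σ_j w_j f_j(x).
Normal densities:
  p_1 = 0.00161439
  p_2 = 0.0461107
  p_3 = 0.283139
Multiply by the mixture weights:
  w_1·p_1 = 0.48 × 0.00161439 = 0.000774908
  w_2·p_2 = 0.31 × 0.0461107 = 0.0142943
  w_3·p_3 = 0.21 × 0.283139 = 0.0594593
Normaliser: 0.000774908 + 0.0142943 + 0.0594593 = 0.0745285
Responsibility of Class 2: 0.0142943 / 0.0745285 ≈ 0.192

0.192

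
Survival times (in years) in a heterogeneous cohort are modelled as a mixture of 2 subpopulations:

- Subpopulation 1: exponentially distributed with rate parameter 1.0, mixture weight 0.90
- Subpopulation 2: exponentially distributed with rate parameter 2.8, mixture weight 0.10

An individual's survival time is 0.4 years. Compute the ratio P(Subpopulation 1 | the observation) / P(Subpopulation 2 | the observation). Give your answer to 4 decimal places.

Since P(k|x) ∝ π_k f_k(x), the posterior odds are π_i f_i(x) / (π_j f_j(x)).
Evaluate each component's likelihood at the observed value:
  L_1 = 1.0·e^(−1.0·0.4) = 1.0·e^(−0.4000) = 0.67032
  L_2 = 2.8·e^(−2.8·0.4) = 2.8·e^(−1.1200) = 0.913583
Posterior odds = (π_1·L_1) / (π_2·L_2) = (0.90·0.67032) / (0.10·0.913583) = 0.603288 / 0.0913583 ≈ 6.6035

6.6035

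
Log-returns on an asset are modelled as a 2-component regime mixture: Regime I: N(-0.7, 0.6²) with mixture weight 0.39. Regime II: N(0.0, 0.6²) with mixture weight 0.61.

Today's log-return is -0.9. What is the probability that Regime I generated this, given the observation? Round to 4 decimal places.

P(component k | x) = π_k·f_k(x) / marginal(x), where marginal(x) = Σ_j π_j·f_j(x).
Normal densities:
  L_I = 0.628972
  L_II = 0.215863
Multiply by the mixture weights:
  π_I·L_I = 0.39 × 0.628972 = 0.245299
  π_II·L_II = 0.61 × 0.215863 = 0.131676
Normaliser: 0.245299 + 0.131676 = 0.376975
Responsibility of Regime I: 0.245299 / 0.376975 ≈ 0.6507

0.6507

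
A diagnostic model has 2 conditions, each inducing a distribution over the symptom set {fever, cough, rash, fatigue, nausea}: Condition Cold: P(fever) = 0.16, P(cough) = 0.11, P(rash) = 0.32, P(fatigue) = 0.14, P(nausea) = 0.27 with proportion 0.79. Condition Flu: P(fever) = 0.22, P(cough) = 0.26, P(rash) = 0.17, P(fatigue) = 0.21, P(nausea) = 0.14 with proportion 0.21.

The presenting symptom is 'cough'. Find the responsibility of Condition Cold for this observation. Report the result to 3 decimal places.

By Bayes' theorem, P(k | x) = π_k f_k(x) / Σ_j π_j f_j(x).
Evaluate each component's likelihood at the observed value:
  f_Cold = P(cough | comp) = 0.11
  f_Flu = P(cough | comp) = 0.26
Weight by the priors:
  π_Cold·f_Cold = 0.79 × 0.11 = 0.0869
  π_Flu·f_Flu = 0.21 × 0.26 = 0.0546
Normaliser: 0.0869 + 0.0546 = 0.1415
P(Condition Cold | x) ≈ 0.614

0.614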